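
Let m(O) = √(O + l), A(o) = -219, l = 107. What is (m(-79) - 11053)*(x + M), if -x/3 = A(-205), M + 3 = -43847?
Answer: 477412229 - 86386*√7 ≈ 4.7718e+8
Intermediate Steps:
M = -43850 (M = -3 - 43847 = -43850)
x = 657 (x = -3*(-219) = 657)
m(O) = √(107 + O) (m(O) = √(O + 107) = √(107 + O))
(m(-79) - 11053)*(x + M) = (√(107 - 79) - 11053)*(657 - 43850) = (√28 - 11053)*(-43193) = (2*√7 - 11053)*(-43193) = (-11053 + 2*√7)*(-43193) = 477412229 - 86386*√7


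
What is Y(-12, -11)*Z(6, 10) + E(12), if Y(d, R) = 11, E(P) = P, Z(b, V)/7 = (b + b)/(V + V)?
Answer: 291/5 ≈ 58.200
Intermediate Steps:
Z(b, V) = 7*b/V (Z(b, V) = 7*((b + b)/(V + V)) = 7*((2*b)/((2*V))) = 7*((2*b)*(1/(2*V))) = 7*(b/V) = 7*b/V)
Y(-12, -11)*Z(6, 10) + E(12) = 11*(7*6/10) + 12 = 11*(7*6*(⅒)) + 12 = 11*(21/5) + 12 = 231/5 + 12 = 291/5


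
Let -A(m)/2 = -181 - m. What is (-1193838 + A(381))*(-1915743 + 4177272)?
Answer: -2697357299706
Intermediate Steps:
A(m) = 362 + 2*m (A(m) = -2*(-181 - m) = 362 + 2*m)
(-1193838 + A(381))*(-1915743 + 4177272) = (-1193838 + (362 + 2*381))*(-1915743 + 4177272) = (-1193838 + (362 + 762))*2261529 = (-1193838 + 1124)*2261529 = -1192714*2261529 = -2697357299706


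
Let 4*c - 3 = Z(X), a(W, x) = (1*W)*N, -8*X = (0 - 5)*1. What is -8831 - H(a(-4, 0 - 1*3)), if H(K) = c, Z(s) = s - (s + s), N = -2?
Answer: -282611/32 ≈ -8831.6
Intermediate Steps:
X = 5/8 (X = -(0 - 5)/8 = -(-5)/8 = -⅛*(-5) = 5/8 ≈ 0.62500)
Z(s) = -s (Z(s) = s - 2*s = -s)
a(W, x) = -2*W (a(W, x) = (1*W)*(-2) = W*(-2) = -2*W)
c = 19/32 (c = ¾ + (-1*5/8)/4 = ¾ + (¼)*(-5/8) = ¾ - 5/32 = 19/32 ≈ 0.59375)
H(K) = 19/32
-8831 - H(a(-4, 0 - 1*3)) = -8831 - 1*19/32 = -8831 - 19/32 = -282611/32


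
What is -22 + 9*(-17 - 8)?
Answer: -247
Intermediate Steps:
-22 + 9*(-17 - 8) = -22 + 9*(-25) = -22 - 225 = -247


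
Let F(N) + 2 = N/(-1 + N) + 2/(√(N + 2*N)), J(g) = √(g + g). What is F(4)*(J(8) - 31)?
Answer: 18 - 9*√3 ≈ 2.4115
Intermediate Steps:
J(g) = √2*√g (J(g) = √(2*g) = √2*√g)
F(N) = -2 + N/(-1 + N) + 2*√3/(3*√N) (F(N) = -2 + (N/(-1 + N) + 2/(√(N + 2*N))) = -2 + (N/(-1 + N) + 2/(√(3*N))) = -2 + (N/(-1 + N) + 2/((√3*√N))) = -2 + (N/(-1 + N) + 2*(√3/(3*√N))) = -2 + (N/(-1 + N) + 2*√3/(3*√N)) = -2 + N/(-1 + N) + 2*√3/(3*√N))
F(4)*(J(8) - 31) = ((-3*4^(3/2) - 2*√3 + 6*√4 + 2*4*√3)/(3*√4*(-1 + 4)))*(√2*√8 - 31) = ((⅓)*(½)*(-3*8 - 2*√3 + 6*2 + 8*√3)/3)*(√2*(2*√2) - 31) = ((⅓)*(½)*(⅓)*(-24 - 2*√3 + 12 + 8*√3))*(4 - 31) = ((⅓)*(½)*(⅓)*(-12 + 6*√3))*(-27) = (-⅔ + √3/3)*(-27) = 18 - 9*√3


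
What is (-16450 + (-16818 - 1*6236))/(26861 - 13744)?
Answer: -39504/13117 ≈ -3.0117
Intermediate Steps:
(-16450 + (-16818 - 1*6236))/(26861 - 13744) = (-16450 + (-16818 - 6236))/13117 = (-16450 - 23054)*(1/13117) = -39504*1/13117 = -39504/13117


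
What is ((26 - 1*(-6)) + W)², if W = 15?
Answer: 2209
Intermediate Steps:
((26 - 1*(-6)) + W)² = ((26 - 1*(-6)) + 15)² = ((26 + 6) + 15)² = (32 + 15)² = 47² = 2209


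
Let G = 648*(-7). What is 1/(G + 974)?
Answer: -1/3562 ≈ -0.00028074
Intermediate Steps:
G = -4536
1/(G + 974) = 1/(-4536 + 974) = 1/(-3562) = -1/3562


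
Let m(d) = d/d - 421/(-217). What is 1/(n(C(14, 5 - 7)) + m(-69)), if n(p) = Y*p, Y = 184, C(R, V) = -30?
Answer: -217/1197202 ≈ -0.00018126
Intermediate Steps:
m(d) = 638/217 (m(d) = 1 - 421*(-1/217) = 1 + 421/217 = 638/217)
n(p) = 184*p
1/(n(C(14, 5 - 7)) + m(-69)) = 1/(184*(-30) + 638/217) = 1/(-5520 + 638/217) = 1/(-1197202/217) = -217/1197202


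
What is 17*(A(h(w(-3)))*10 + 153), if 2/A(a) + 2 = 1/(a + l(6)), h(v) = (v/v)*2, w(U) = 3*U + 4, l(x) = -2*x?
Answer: 51221/21 ≈ 2439.1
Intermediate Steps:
w(U) = 4 + 3*U
h(v) = 2 (h(v) = 1*2 = 2)
A(a) = 2/(-2 + 1/(-12 + a)) (A(a) = 2/(-2 + 1/(a - 2*6)) = 2/(-2 + 1/(a - 12)) = 2/(-2 + 1/(-12 + a)))
17*(A(h(w(-3)))*10 + 153) = 17*((2*(12 - 1*2)/(-25 + 2*2))*10 + 153) = 17*((2*(12 - 2)/(-25 + 4))*10 + 153) = 17*((2*10/(-21))*10 + 153) = 17*((2*(-1/21)*10)*10 + 153) = 17*(-20/21*10 + 153) = 17*(-200/21 + 153) = 17*(3013/21) = 51221/21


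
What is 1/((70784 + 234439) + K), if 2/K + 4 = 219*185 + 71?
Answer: 20291/6193279894 ≈ 3.2763e-6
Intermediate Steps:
K = 1/20291 (K = 2/(-4 + (219*185 + 71)) = 2/(-4 + (40515 + 71)) = 2/(-4 + 40586) = 2/40582 = 2*(1/40582) = 1/20291 ≈ 4.9283e-5)
1/((70784 + 234439) + K) = 1/((70784 + 234439) + 1/20291) = 1/(305223 + 1/20291) = 1/(6193279894/20291) = 20291/6193279894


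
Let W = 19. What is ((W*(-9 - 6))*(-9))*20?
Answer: 51300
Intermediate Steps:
((W*(-9 - 6))*(-9))*20 = ((19*(-9 - 6))*(-9))*20 = ((19*(-15))*(-9))*20 = -285*(-9)*20 = 2565*20 = 51300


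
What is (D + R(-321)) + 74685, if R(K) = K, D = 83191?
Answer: 157555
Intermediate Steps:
(D + R(-321)) + 74685 = (83191 - 321) + 74685 = 82870 + 74685 = 157555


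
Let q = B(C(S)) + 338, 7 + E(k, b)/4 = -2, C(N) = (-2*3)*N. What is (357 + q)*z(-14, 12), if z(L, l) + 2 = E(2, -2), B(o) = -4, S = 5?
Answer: -26258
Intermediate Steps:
C(N) = -6*N
E(k, b) = -36 (E(k, b) = -28 + 4*(-2) = -28 - 8 = -36)
z(L, l) = -38 (z(L, l) = -2 - 36 = -38)
q = 334 (q = -4 + 338 = 334)
(357 + q)*z(-14, 12) = (357 + 334)*(-38) = 691*(-38) = -26258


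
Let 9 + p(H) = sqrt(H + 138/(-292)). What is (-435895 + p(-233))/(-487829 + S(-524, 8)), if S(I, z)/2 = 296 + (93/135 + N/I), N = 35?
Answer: 104883840/117234889 - 5895*I*sqrt(4976702)/419349197953 ≈ 0.89465 - 3.136e-5*I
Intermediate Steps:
S(I, z) = 26702/45 + 70/I (S(I, z) = 2*(296 + (93/135 + 35/I)) = 2*(296 + (93*(1/135) + 35/I)) = 2*(296 + (31/45 + 35/I)) = 2*(13351/45 + 35/I) = 26702/45 + 70/I)
p(H) = -9 + sqrt(-69/146 + H) (p(H) = -9 + sqrt(H + 138/(-292)) = -9 + sqrt(H + 138*(-1/292)) = -9 + sqrt(H - 69/146) = -9 + sqrt(-69/146 + H))
(-435895 + p(-233))/(-487829 + S(-524, 8)) = (-435895 + (-9 + sqrt(-10074 + 21316*(-233))/146))/(-487829 + (26702/45 + 70/(-524))) = (-435895 + (-9 + sqrt(-10074 - 4966628)/146))/(-487829 + (26702/45 + 70*(-1/524))) = (-435895 + (-9 + sqrt(-4976702)/146))/(-487829 + (26702/45 - 35/262)) = (-435895 + (-9 + (I*sqrt(4976702))/146))/(-487829 + 6994349/11790) = (-435895 + (-9 + I*sqrt(4976702)/146))/(-5744509561/11790) = (-435904 + I*sqrt(4976702)/146)*(-11790/5744509561) = 104883840/117234889 - 5895*I*sqrt(4976702)/419349197953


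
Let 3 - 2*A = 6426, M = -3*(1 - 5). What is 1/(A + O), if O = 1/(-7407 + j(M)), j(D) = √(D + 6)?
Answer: -704778233454/2263395391887847 + 12*√2/2263395391887847 ≈ -0.00031138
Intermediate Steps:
M = 12 (M = -3*(-4) = 12)
j(D) = √(6 + D)
A = -6423/2 (A = 3/2 - ½*6426 = 3/2 - 3213 = -6423/2 ≈ -3211.5)
O = 1/(-7407 + 3*√2) (O = 1/(-7407 + √(6 + 12)) = 1/(-7407 + √18) = 1/(-7407 + 3*√2) ≈ -0.00013508)
1/(A + O) = 1/(-6423/2 + (-823/6095959 - √2/18287877)) = 1/(-39154346303/12191918 - √2/18287877)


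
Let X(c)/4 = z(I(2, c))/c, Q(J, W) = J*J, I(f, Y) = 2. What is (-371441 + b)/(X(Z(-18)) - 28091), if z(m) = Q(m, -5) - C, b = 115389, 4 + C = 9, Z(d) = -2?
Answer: 256052/28089 ≈ 9.1157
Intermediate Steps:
C = 5 (C = -4 + 9 = 5)
Q(J, W) = J²
z(m) = -5 + m² (z(m) = m² - 1*5 = m² - 5 = -5 + m²)
X(c) = -4/c (X(c) = 4*((-5 + 2²)/c) = 4*((-5 + 4)/c) = 4*(-1/c) = -4/c)
(-371441 + b)/(X(Z(-18)) - 28091) = (-371441 + 115389)/(-4/(-2) - 28091) = -256052/(-4*(-½) - 28091) = -256052/(2 - 28091) = -256052/(-28089) = -256052*(-1/28089) = 256052/28089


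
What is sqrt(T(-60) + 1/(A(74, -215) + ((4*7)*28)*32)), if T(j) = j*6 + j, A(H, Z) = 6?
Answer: I*sqrt(264477686026)/25094 ≈ 20.494*I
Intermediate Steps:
T(j) = 7*j (T(j) = 6*j + j = 7*j)
sqrt(T(-60) + 1/(A(74, -215) + ((4*7)*28)*32)) = sqrt(7*(-60) + 1/(6 + ((4*7)*28)*32)) = sqrt(-420 + 1/(6 + (28*28)*32)) = sqrt(-420 + 1/(6 + 784*32)) = sqrt(-420 + 1/(6 + 25088)) = sqrt(-420 + 1/25094) = sqrt(-10539479/25094) = I*sqrt(264477686026)/25094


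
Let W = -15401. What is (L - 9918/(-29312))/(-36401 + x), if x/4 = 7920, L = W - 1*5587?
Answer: 307595169/69190976 ≈ 4.4456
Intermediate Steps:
L = -20988 (L = -15401 - 1*5587 = -15401 - 5587 = -20988)
x = 31680 (x = 4*7920 = 31680)
(L - 9918/(-29312))/(-36401 + x) = (-20988 - 9918/(-29312))/(-36401 + 31680) = (-20988 - 9918*(-1/29312))/(-4721) = (-20988 + 4959/14656)*(-1/4721) = -307595169/14656*(-1/4721) = 307595169/69190976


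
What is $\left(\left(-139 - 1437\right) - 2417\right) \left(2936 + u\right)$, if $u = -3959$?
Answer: $4084839$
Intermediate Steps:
$\left(\left(-139 - 1437\right) - 2417\right) \left(2936 + u\right) = \left(\left(-139 - 1437\right) - 2417\right) \left(2936 - 3959\right) = \left(\left(-139 - 1437\right) - 2417\right) \left(-1023\right) = \left(-1576 - 2417\right) \left(-1023\right) = \left(-3993\right) \left(-1023\right) = 4084839$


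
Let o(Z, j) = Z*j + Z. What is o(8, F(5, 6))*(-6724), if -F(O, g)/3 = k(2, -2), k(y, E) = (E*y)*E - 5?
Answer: 430336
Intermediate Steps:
k(y, E) = -5 + y*E**2 (k(y, E) = y*E**2 - 5 = -5 + y*E**2)
F(O, g) = -9 (F(O, g) = -3*(-5 + 2*(-2)**2) = -3*(-5 + 2*4) = -3*(-5 + 8) = -3*3 = -9)
o(Z, j) = Z + Z*j
o(8, F(5, 6))*(-6724) = (8*(1 - 9))*(-6724) = (8*(-8))*(-6724) = -64*(-6724) = 430336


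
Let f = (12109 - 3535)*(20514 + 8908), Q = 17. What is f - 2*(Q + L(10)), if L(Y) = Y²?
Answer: 252263994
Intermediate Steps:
f = 252264228 (f = 8574*29422 = 252264228)
f - 2*(Q + L(10)) = 252264228 - 2*(17 + 10²) = 252264228 - 2*(17 + 100) = 252264228 - 2*117 = 252264228 - 1*234 = 252264228 - 234 = 252263994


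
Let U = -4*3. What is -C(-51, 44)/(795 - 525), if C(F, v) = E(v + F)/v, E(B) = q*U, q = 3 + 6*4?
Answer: 3/110 ≈ 0.027273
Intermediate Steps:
q = 27 (q = 3 + 24 = 27)
U = -12
E(B) = -324 (E(B) = 27*(-12) = -324)
C(F, v) = -324/v
-C(-51, 44)/(795 - 525) = -(-324/44)/(795 - 525) = -(-324*1/44)/270 = -(-81)/(11*270) = -1*(-3/110) = 3/110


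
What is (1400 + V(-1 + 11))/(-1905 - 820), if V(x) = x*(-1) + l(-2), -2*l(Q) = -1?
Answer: -2781/5450 ≈ -0.51027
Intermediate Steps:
l(Q) = 1/2 (l(Q) = -1/2*(-1) = 1/2)
V(x) = 1/2 - x (V(x) = x*(-1) + 1/2 = -x + 1/2 = 1/2 - x)
(1400 + V(-1 + 11))/(-1905 - 820) = (1400 + (1/2 - (-1 + 11)))/(-1905 - 820) = (1400 + (1/2 - 1*10))/(-2725) = (1400 + (1/2 - 10))*(-1/2725) = (1400 - 19/2)*(-1/2725) = (2781/2)*(-1/2725) = -2781/5450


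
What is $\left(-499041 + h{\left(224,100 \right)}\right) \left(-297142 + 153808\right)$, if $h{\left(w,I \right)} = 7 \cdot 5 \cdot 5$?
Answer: $71504459244$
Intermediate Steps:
$h{\left(w,I \right)} = 175$ ($h{\left(w,I \right)} = 35 \cdot 5 = 175$)
$\left(-499041 + h{\left(224,100 \right)}\right) \left(-297142 + 153808\right) = \left(-499041 + 175\right) \left(-297142 + 153808\right) = \left(-498866\right) \left(-143334\right) = 71504459244$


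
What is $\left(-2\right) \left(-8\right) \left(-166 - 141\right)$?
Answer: $-4912$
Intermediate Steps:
$\left(-2\right) \left(-8\right) \left(-166 - 141\right) = 16 \left(-307\right) = -4912$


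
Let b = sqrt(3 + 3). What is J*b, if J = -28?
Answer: -28*sqrt(6) ≈ -68.586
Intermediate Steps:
b = sqrt(6) ≈ 2.4495
J*b = -28*sqrt(6)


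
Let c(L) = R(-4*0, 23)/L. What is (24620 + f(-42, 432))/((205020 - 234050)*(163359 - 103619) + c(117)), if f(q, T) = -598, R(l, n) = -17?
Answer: -2810574/202907507417 ≈ -1.3852e-5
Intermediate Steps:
c(L) = -17/L
(24620 + f(-42, 432))/((205020 - 234050)*(163359 - 103619) + c(117)) = (24620 - 598)/((205020 - 234050)*(163359 - 103619) - 17/117) = 24022/(-29030*59740 - 17*1/117) = 24022/(-1734252200 - 17/117) = 24022/(-202907507417/117) = 24022*(-117/202907507417) = -2810574/202907507417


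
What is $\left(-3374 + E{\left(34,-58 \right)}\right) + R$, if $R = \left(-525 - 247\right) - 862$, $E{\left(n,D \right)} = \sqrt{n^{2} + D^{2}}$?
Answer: $-5008 + 2 \sqrt{1130} \approx -4940.8$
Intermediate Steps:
$E{\left(n,D \right)} = \sqrt{D^{2} + n^{2}}$
$R = -1634$ ($R = -772 - 862 = -1634$)
$\left(-3374 + E{\left(34,-58 \right)}\right) + R = \left(-3374 + \sqrt{\left(-58\right)^{2} + 34^{2}}\right) - 1634 = \left(-3374 + \sqrt{3364 + 1156}\right) - 1634 = \left(-3374 + \sqrt{4520}\right) - 1634 = \left(-3374 + 2 \sqrt{1130}\right) - 1634 = -5008 + 2 \sqrt{1130}$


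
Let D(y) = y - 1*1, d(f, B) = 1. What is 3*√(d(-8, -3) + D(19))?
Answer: 3*√19 ≈ 13.077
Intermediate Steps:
D(y) = -1 + y (D(y) = y - 1 = -1 + y)
3*√(d(-8, -3) + D(19)) = 3*√(1 + (-1 + 19)) = 3*√(1 + 18) = 3*√19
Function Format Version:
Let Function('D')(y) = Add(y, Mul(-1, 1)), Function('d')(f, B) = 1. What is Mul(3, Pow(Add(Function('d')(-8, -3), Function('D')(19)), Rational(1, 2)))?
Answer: Mul(3, Pow(19, Rational(1, 2))) ≈ 13.077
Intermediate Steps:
Function('D')(y) = Add(-1, y) (Function('D')(y) = Add(y, -1) = Add(-1, y))
Mul(3, Pow(Add(Function('d')(-8, -3), Function('D')(19)), Rational(1, 2))) = Mul(3, Pow(Add(1, Add(-1, 19)), Rational(1, 2))) = Mul(3, Pow(Add(1, 18), Rational(1, 2))) = Mul(3, Pow(19, Rational(1, 2)))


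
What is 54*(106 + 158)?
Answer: 14256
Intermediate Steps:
54*(106 + 158) = 54*264 = 14256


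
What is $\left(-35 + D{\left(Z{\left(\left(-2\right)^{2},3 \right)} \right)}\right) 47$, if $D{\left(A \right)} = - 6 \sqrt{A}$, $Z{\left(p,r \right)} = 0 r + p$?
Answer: $-2209$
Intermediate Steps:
$Z{\left(p,r \right)} = p$ ($Z{\left(p,r \right)} = 0 + p = p$)
$\left(-35 + D{\left(Z{\left(\left(-2\right)^{2},3 \right)} \right)}\right) 47 = \left(-35 - 6 \sqrt{\left(-2\right)^{2}}\right) 47 = \left(-35 - 6 \sqrt{4}\right) 47 = \left(-35 - 12\right) 47 = \left(-47\right) 47 = -2209$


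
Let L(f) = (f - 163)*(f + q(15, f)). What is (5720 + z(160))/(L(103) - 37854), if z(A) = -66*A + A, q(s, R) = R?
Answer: 780/8369 ≈ 0.093201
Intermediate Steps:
z(A) = -65*A
L(f) = 2*f*(-163 + f) (L(f) = (f - 163)*(f + f) = (-163 + f)*(2*f) = 2*f*(-163 + f))
(5720 + z(160))/(L(103) - 37854) = (5720 - 65*160)/(2*103*(-163 + 103) - 37854) = (5720 - 10400)/(2*103*(-60) - 37854) = -4680/(-12360 - 37854) = -4680/(-50214) = -4680*(-1/50214) = 780/8369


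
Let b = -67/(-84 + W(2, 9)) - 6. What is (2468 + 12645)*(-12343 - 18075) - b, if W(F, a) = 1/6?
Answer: -231232736086/503 ≈ -4.5971e+8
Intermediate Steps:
W(F, a) = 1/6
b = -2616/503 (b = -67/(-84 + 1/6) - 6 = -67/(-503/6) - 6 = -67*(-6/503) - 6 = 402/503 - 6 = -2616/503 ≈ -5.2008)
(2468 + 12645)*(-12343 - 18075) - b = (2468 + 12645)*(-12343 - 18075) - 1*(-2616/503) = 15113*(-30418) + 2616/503 = -459707234 + 2616/503 = -231232736086/503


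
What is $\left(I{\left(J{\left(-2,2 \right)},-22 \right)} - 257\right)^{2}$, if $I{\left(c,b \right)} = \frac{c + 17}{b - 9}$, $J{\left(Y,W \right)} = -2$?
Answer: $\frac{63712324}{961} \approx 66298.0$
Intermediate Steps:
$I{\left(c,b \right)} = \frac{17 + c}{-9 + b}$
$\left(I{\left(J{\left(-2,2 \right)},-22 \right)} - 257\right)^{2} = \left(\frac{17 - 2}{-9 - 22} - 257\right)^{2} = \left(\frac{1}{-31} \cdot 15 - 257\right)^{2} = \left(\left(- \frac{1}{31}\right) 15 - 257\right)^{2} = \left(- \frac{15}{31} - 257\right)^{2} = \left(- \frac{7982}{31}\right)^{2} = \frac{63712324}{961}$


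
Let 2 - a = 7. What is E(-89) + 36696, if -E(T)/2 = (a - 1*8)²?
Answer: 36358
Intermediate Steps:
a = -5 (a = 2 - 1*7 = 2 - 7 = -5)
E(T) = -338 (E(T) = -2*(-5 - 1*8)² = -2*(-5 - 8)² = -2*(-13)² = -2*169 = -338)
E(-89) + 36696 = -338 + 36696 = 36358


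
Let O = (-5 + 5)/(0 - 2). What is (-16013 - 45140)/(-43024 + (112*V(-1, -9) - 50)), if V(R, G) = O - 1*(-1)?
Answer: 61153/42962 ≈ 1.4234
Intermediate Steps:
O = 0 (O = 0/(-2) = 0*(-1/2) = 0)
V(R, G) = 1 (V(R, G) = 0 - 1*(-1) = 0 + 1 = 1)
(-16013 - 45140)/(-43024 + (112*V(-1, -9) - 50)) = (-16013 - 45140)/(-43024 + (112*1 - 50)) = -61153/(-43024 + (112 - 50)) = -61153/(-43024 + 62) = -61153/(-42962) = -61153*(-1/42962) = 61153/42962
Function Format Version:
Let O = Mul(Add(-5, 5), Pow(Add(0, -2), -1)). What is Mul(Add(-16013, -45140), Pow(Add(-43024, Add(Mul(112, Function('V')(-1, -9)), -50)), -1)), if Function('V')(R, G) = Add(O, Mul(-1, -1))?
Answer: Rational(61153, 42962) ≈ 1.4234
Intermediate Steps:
O = 0 (O = Mul(0, Pow(-2, -1)) = Mul(0, Rational(-1, 2)) = 0)
Function('V')(R, G) = 1 (Function('V')(R, G) = Add(0, Mul(-1, -1)) = Add(0, 1) = 1)
Mul(Add(-16013, -45140), Pow(Add(-43024, Add(Mul(112, Function('V')(-1, -9)), -50)), -1)) = Mul(Add(-16013, -45140), Pow(Add(-43024, Add(Mul(112, 1), -50)), -1)) = Mul(-61153, Pow(Add(-43024, Add(112, -50)), -1)) = Mul(-61153, Pow(Add(-43024, 62), -1)) = Mul(-61153, Pow(-42962, -1)) = Mul(-61153, Rational(-1, 42962)) = Rational(61153, 42962)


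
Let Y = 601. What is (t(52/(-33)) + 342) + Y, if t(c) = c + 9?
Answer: 31364/33 ≈ 950.42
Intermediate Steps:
t(c) = 9 + c
(t(52/(-33)) + 342) + Y = ((9 + 52/(-33)) + 342) + 601 = ((9 + 52*(-1/33)) + 342) + 601 = ((9 - 52/33) + 342) + 601 = (245/33 + 342) + 601 = 11531/33 + 601 = 31364/33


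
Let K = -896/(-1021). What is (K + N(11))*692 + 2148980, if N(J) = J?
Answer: 2202500464/1021 ≈ 2.1572e+6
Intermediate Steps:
K = 896/1021 (K = -896*(-1/1021) = 896/1021 ≈ 0.87757)
(K + N(11))*692 + 2148980 = (896/1021 + 11)*692 + 2148980 = (12127/1021)*692 + 2148980 = 8391884/1021 + 2148980 = 2202500464/1021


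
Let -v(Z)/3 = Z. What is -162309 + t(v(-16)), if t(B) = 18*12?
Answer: -162093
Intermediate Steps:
v(Z) = -3*Z
t(B) = 216
-162309 + t(v(-16)) = -162309 + 216 = -162093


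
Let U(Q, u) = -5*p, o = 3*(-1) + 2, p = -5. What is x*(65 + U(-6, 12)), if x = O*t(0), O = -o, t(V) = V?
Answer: 0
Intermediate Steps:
o = -1 (o = -3 + 2 = -1)
U(Q, u) = 25 (U(Q, u) = -5*(-5) = 25)
O = 1 (O = -1*(-1) = 1)
x = 0 (x = 1*0 = 0)
x*(65 + U(-6, 12)) = 0*(65 + 25) = 0*90 = 0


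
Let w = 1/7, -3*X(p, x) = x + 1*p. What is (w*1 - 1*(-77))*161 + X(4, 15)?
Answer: 37241/3 ≈ 12414.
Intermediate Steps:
X(p, x) = -p/3 - x/3 (X(p, x) = -(x + 1*p)/3 = -(x + p)/3 = -(p + x)/3 = -p/3 - x/3)
w = 1/7 ≈ 0.14286
(w*1 - 1*(-77))*161 + X(4, 15) = ((1/7)*1 - 1*(-77))*161 + (-1/3*4 - 1/3*15) = (1/7 + 77)*161 + (-4/3 - 5) = (540/7)*161 - 19/3 = 12420 - 19/3 = 37241/3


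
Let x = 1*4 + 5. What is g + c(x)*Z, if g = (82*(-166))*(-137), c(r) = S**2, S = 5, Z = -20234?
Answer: 1358994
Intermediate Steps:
x = 9 (x = 4 + 5 = 9)
c(r) = 25 (c(r) = 5**2 = 25)
g = 1864844 (g = -13612*(-137) = 1864844)
g + c(x)*Z = 1864844 + 25*(-20234) = 1864844 - 505850 = 1358994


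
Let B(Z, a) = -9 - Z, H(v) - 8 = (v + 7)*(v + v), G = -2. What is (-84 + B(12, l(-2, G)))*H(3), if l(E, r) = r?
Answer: -7140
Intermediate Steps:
H(v) = 8 + 2*v*(7 + v) (H(v) = 8 + (v + 7)*(v + v) = 8 + (7 + v)*(2*v) = 8 + 2*v*(7 + v))
(-84 + B(12, l(-2, G)))*H(3) = (-84 + (-9 - 1*12))*(8 + 2*3² + 14*3) = (-84 + (-9 - 12))*(8 + 2*9 + 42) = (-84 - 21)*(8 + 18 + 42) = -105*68 = -7140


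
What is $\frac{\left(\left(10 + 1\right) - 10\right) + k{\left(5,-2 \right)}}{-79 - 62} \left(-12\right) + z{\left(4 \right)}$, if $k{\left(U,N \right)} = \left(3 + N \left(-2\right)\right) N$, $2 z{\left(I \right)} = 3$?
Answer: $\frac{37}{94} \approx 0.39362$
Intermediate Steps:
$z{\left(I \right)} = \frac{3}{2}$ ($z{\left(I \right)} = \frac{1}{2} \cdot 3 = \frac{3}{2}$)
$k{\left(U,N \right)} = N \left(3 - 2 N\right)$ ($k{\left(U,N \right)} = \left(3 - 2 N\right) N = N \left(3 - 2 N\right)$)
$\frac{\left(\left(10 + 1\right) - 10\right) + k{\left(5,-2 \right)}}{-79 - 62} \left(-12\right) + z{\left(4 \right)} = \frac{\left(\left(10 + 1\right) - 10\right) - 2 \left(3 - -4\right)}{-79 - 62} \left(-12\right) + \frac{3}{2} = \frac{\left(11 - 10\right) - 2 \left(3 + 4\right)}{-141} \left(-12\right) + \frac{3}{2} = \left(1 - 14\right) \left(- \frac{1}{141}\right) \left(-12\right) + \frac{3}{2} = \left(-13\right) \left(- \frac{1}{141}\right) \left(-12\right) + \frac{3}{2} = \frac{13}{141} \left(-12\right) + \frac{3}{2} = - \frac{52}{47} + \frac{3}{2} = \frac{37}{94}$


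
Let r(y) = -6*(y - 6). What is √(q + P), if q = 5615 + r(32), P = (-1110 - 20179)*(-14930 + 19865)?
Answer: 2*I*√26263939 ≈ 10250.0*I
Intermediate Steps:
P = -105061215 (P = -21289*4935 = -105061215)
r(y) = 36 - 6*y (r(y) = -6*(-6 + y) = 36 - 6*y)
q = 5459 (q = 5615 + (36 - 6*32) = 5615 + (36 - 192) = 5615 - 156 = 5459)
√(q + P) = √(5459 - 105061215) = √(-105055756) = 2*I*√26263939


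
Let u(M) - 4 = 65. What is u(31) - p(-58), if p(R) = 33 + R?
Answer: 94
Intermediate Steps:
u(M) = 69 (u(M) = 4 + 65 = 69)
u(31) - p(-58) = 69 - (33 - 58) = 69 - 1*(-25) = 69 + 25 = 94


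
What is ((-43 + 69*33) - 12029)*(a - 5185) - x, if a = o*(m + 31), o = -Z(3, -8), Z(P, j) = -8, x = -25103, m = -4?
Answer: 48696458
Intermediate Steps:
o = 8 (o = -1*(-8) = 8)
a = 216 (a = 8*(-4 + 31) = 8*27 = 216)
((-43 + 69*33) - 12029)*(a - 5185) - x = ((-43 + 69*33) - 12029)*(216 - 5185) - 1*(-25103) = ((-43 + 2277) - 12029)*(-4969) + 25103 = (2234 - 12029)*(-4969) + 25103 = -9795*(-4969) + 25103 = 48671355 + 25103 = 48696458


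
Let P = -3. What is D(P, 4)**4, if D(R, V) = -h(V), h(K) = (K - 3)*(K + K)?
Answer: 4096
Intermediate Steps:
h(K) = 2*K*(-3 + K) (h(K) = (-3 + K)*(2*K) = 2*K*(-3 + K))
D(R, V) = -2*V*(-3 + V)
D(P, 4)**4 = (2*4*(3 - 1*4))**4 = (2*4*(3 - 4))**4 = (2*4*(-1))**4 = (-8)**4 = 4096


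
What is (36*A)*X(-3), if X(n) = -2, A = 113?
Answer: -8136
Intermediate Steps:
(36*A)*X(-3) = (36*113)*(-2) = 4068*(-2) = -8136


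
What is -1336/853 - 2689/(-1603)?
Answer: 152109/1367359 ≈ 0.11124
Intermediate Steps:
-1336/853 - 2689/(-1603) = -1336*1/853 - 2689*(-1/1603) = -1336/853 + 2689/1603 = 152109/1367359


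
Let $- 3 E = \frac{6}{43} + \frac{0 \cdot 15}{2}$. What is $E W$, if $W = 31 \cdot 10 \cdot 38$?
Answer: $- \frac{23560}{43} \approx -547.91$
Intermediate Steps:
$E = - \frac{2}{43}$ ($E = - \frac{\frac{6}{43} + \frac{0 \cdot 15}{2}}{3} = - \frac{6 \cdot \frac{1}{43} + 0 \cdot \frac{1}{2}}{3} = - \frac{\frac{6}{43} + 0}{3} = \left(- \frac{1}{3}\right) \frac{6}{43} = - \frac{2}{43} \approx -0.046512$)
$W = 11780$ ($W = 310 \cdot 38 = 11780$)
$E W = \left(- \frac{2}{43}\right) 11780 = - \frac{23560}{43}$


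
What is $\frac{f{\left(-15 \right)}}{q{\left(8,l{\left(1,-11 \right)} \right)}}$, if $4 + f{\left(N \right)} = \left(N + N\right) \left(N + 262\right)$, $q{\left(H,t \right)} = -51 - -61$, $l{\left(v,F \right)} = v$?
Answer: $- \frac{3707}{5} \approx -741.4$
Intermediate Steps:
$q{\left(H,t \right)} = 10$ ($q{\left(H,t \right)} = -51 + 61 = 10$)
$f{\left(N \right)} = -4 + 2 N \left(262 + N\right)$ ($f{\left(N \right)} = -4 + \left(N + N\right) \left(N + 262\right) = -4 + 2 N \left(262 + N\right)$)
$\frac{f{\left(-15 \right)}}{q{\left(8,l{\left(1,-11 \right)} \right)}} = \frac{-4 + 2 \left(-15\right)^{2} + 524 \left(-15\right)}{10} = \left(-4 + 2 \cdot 225 - 7860\right) \frac{1}{10} = \left(-4 + 450 - 7860\right) \frac{1}{10} = \left(-7414\right) \frac{1}{10} = - \frac{3707}{5}$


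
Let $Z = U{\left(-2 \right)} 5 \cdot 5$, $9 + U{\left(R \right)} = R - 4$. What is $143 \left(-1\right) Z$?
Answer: $53625$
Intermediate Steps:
$U{\left(R \right)} = -13 + R$ ($U{\left(R \right)} = -9 + \left(R - 4\right) = -9 + \left(-4 + R\right) = -13 + R$)
$Z = -375$ ($Z = \left(-13 - 2\right) 5 \cdot 5 = \left(-15\right) 5 \cdot 5 = \left(-75\right) 5 = -375$)
$143 \left(-1\right) Z = 143 \left(-1\right) \left(-375\right) = \left(-143\right) \left(-375\right) = 53625$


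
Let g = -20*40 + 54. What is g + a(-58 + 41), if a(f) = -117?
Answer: -863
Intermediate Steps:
g = -746 (g = -800 + 54 = -746)
g + a(-58 + 41) = -746 - 117 = -863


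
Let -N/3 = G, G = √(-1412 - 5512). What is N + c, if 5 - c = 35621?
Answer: -35616 - 6*I*√1731 ≈ -35616.0 - 249.63*I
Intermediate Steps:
c = -35616 (c = 5 - 1*35621 = 5 - 35621 = -35616)
G = 2*I*√1731 (G = √(-6924) = 2*I*√1731 ≈ 83.211*I)
N = -6*I*√1731 ≈ -249.63*I
N + c = -6*I*√1731 - 35616 = -35616 - 6*I*√1731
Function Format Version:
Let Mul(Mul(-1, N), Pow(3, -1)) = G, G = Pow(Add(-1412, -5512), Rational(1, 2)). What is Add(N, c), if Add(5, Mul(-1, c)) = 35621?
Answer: Add(-35616, Mul(-6, I, Pow(1731, Rational(1, 2)))) ≈ Add(-35616., Mul(-249.63, I))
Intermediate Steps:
c = -35616 (c = Add(5, Mul(-1, 35621)) = Add(5, -35621) = -35616)
G = Mul(2, I, Pow(1731, Rational(1, 2))) (G = Pow(-6924, Rational(1, 2)) = Mul(2, I, Pow(1731, Rational(1, 2))) ≈ Mul(83.211, I))
N = Mul(-6, I, Pow(1731, Rational(1, 2))) (N = Mul(-3, Mul(2, I, Pow(1731, Rational(1, 2)))) = Mul(-6, I, Pow(1731, Rational(1, 2))) ≈ Mul(-249.63, I))
Add(N, c) = Add(Mul(-6, I, Pow(1731, Rational(1, 2))), -35616) = Add(-35616, Mul(-6, I, Pow(1731, Rational(1, 2))))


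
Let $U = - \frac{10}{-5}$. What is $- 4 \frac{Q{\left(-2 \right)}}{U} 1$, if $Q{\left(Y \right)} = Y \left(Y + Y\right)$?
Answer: $-16$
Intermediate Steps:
$Q{\left(Y \right)} = 2 Y^{2}$ ($Q{\left(Y \right)} = Y 2 Y = 2 Y^{2}$)
$U = 2$ ($U = \left(-10\right) \left(- \frac{1}{5}\right) = 2$)
$- 4 \frac{Q{\left(-2 \right)}}{U} 1 = - 4 \frac{2 \left(-2\right)^{2}}{2} \cdot 1 = - 4 \cdot 2 \cdot 4 \cdot \frac{1}{2} \cdot 1 = - 4 \cdot 8 \cdot \frac{1}{2} \cdot 1 = \left(-4\right) 4 \cdot 1 = \left(-16\right) 1 = -16$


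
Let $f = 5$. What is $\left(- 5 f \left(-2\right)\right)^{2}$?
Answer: $2500$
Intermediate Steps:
$\left(- 5 f \left(-2\right)\right)^{2} = \left(\left(-5\right) 5 \left(-2\right)\right)^{2} = \left(\left(-25\right) \left(-2\right)\right)^{2} = 50^{2} = 2500$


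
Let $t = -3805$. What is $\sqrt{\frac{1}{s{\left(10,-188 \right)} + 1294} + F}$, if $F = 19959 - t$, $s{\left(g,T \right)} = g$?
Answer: $\frac{\sqrt{10102171782}}{652} \approx 154.16$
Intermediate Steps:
$F = 23764$ ($F = 19959 - -3805 = 19959 + 3805 = 23764$)
$\sqrt{\frac{1}{s{\left(10,-188 \right)} + 1294} + F} = \sqrt{\frac{1}{10 + 1294} + 23764} = \sqrt{\frac{1}{1304} + 23764} = \sqrt{\frac{30988257}{1304}} = \frac{\sqrt{10102171782}}{652}$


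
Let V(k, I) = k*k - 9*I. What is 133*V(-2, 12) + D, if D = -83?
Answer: -13915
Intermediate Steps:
V(k, I) = k² - 9*I
133*V(-2, 12) + D = 133*((-2)² - 9*12) - 83 = 133*(4 - 108) - 83 = 133*(-104) - 83 = -13832 - 83 = -13915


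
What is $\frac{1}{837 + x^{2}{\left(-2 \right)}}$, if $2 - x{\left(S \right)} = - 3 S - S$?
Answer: $\frac{1}{873} \approx 0.0011455$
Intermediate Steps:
$x{\left(S \right)} = 2 + 4 S$ ($x{\left(S \right)} = 2 - \left(- 3 S - S\right) = 2 - - 4 S = 2 + 4 S$)
$\frac{1}{837 + x^{2}{\left(-2 \right)}} = \frac{1}{837 + \left(2 + 4 \left(-2\right)\right)^{2}} = \frac{1}{837 + \left(2 - 8\right)^{2}} = \frac{1}{837 + \left(-6\right)^{2}} = \frac{1}{837 + 36} = \frac{1}{873}$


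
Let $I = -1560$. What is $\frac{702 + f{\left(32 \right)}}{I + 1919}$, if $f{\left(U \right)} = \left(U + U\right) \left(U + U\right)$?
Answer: $\frac{4798}{359} \approx 13.365$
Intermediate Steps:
$f{\left(U \right)} = 4 U^{2}$ ($f{\left(U \right)} = 2 U 2 U = 4 U^{2}$)
$\frac{702 + f{\left(32 \right)}}{I + 1919} = \frac{702 + 4 \cdot 32^{2}}{-1560 + 1919} = \frac{702 + 4 \cdot 1024}{359} = \left(702 + 4096\right) \frac{1}{359} = 4798 \cdot \frac{1}{359} = \frac{4798}{359}$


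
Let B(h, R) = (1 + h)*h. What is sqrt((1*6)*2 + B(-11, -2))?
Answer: sqrt(122) ≈ 11.045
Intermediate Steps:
B(h, R) = h*(1 + h)
sqrt((1*6)*2 + B(-11, -2)) = sqrt((1*6)*2 - 11*(1 - 11)) = sqrt(6*2 - 11*(-10)) = sqrt(12 + 110) = sqrt(122)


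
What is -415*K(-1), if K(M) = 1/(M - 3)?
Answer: 415/4 ≈ 103.75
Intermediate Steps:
K(M) = 1/(-3 + M)
-415*K(-1) = -415/(-3 - 1) = -415/(-4) = -415*(-1/4) = 415/4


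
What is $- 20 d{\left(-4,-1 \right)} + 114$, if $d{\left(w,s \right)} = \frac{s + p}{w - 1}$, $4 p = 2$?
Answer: $112$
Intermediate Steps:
$p = \frac{1}{2}$ ($p = \frac{1}{4} \cdot 2 = \frac{1}{2} \approx 0.5$)
$d{\left(w,s \right)} = \frac{\frac{1}{2} + s}{-1 + w}$ ($d{\left(w,s \right)} = \frac{s + \frac{1}{2}}{w - 1} = \frac{\frac{1}{2} + s}{-1 + w}$)
$- 20 d{\left(-4,-1 \right)} + 114 = - 20 \frac{\frac{1}{2} - 1}{-1 - 4} + 114 = - 20 \frac{1}{-5} \left(- \frac{1}{2}\right) + 114 = - 20 \left(\left(- \frac{1}{5}\right) \left(- \frac{1}{2}\right)\right) + 114 = \left(-20\right) \frac{1}{10} + 114 = -2 + 114 = 112$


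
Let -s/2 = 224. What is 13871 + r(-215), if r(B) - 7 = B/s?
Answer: 6217559/448 ≈ 13878.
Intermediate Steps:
s = -448 (s = -2*224 = -448)
r(B) = 7 - B/448 (r(B) = 7 + B/(-448) = 7 + B*(-1/448) = 7 - B/448)
13871 + r(-215) = 13871 + (7 - 1/448*(-215)) = 13871 + (7 + 215/448) = 13871 + 3351/448 = 6217559/448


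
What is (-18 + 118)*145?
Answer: 14500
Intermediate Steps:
(-18 + 118)*145 = 100*145 = 14500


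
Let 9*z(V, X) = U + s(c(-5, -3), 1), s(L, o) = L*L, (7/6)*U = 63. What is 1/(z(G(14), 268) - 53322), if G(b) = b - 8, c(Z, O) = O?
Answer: -1/53315 ≈ -1.8756e-5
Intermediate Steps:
U = 54 (U = (6/7)*63 = 54)
s(L, o) = L**2
G(b) = -8 + b
z(V, X) = 7 (z(V, X) = (54 + (-3)**2)/9 = (54 + 9)/9 = (1/9)*63 = 7)
1/(z(G(14), 268) - 53322) = 1/(7 - 53322) = 1/(-53315) = -1/53315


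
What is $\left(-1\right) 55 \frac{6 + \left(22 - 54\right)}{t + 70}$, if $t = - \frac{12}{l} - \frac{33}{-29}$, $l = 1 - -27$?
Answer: $\frac{145145}{7177} \approx 20.224$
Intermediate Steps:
$l = 28$ ($l = 1 + 27 = 28$)
$t = \frac{144}{203}$ ($t = - \frac{12}{28} - \frac{33}{-29} = \left(-12\right) \frac{1}{28} - - \frac{33}{29} = - \frac{3}{7} + \frac{33}{29} = \frac{144}{203} \approx 0.70936$)
$\left(-1\right) 55 \frac{6 + \left(22 - 54\right)}{t + 70} = \left(-1\right) 55 \frac{6 + \left(22 - 54\right)}{\frac{144}{203} + 70} = - 55 \frac{6 - 32}{\frac{14354}{203}} = - 55 \left(\left(-26\right) \frac{203}{14354}\right) = \left(-55\right) \left(- \frac{2639}{7177}\right) = \frac{145145}{7177}$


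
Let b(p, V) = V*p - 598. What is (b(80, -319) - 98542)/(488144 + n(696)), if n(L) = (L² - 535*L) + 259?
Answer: -124660/600459 ≈ -0.20761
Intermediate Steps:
n(L) = 259 + L² - 535*L
b(p, V) = -598 + V*p
(b(80, -319) - 98542)/(488144 + n(696)) = ((-598 - 319*80) - 98542)/(488144 + (259 + 696² - 535*696)) = ((-598 - 25520) - 98542)/(488144 + (259 + 484416 - 372360)) = (-26118 - 98542)/(488144 + 112315) = -124660/600459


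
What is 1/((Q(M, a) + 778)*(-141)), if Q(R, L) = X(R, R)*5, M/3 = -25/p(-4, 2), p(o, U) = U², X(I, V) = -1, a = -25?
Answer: -1/108993 ≈ -9.1749e-6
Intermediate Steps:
M = -75/4 (M = 3*(-25/(2²)) = 3*(-25/4) = -75/4 ≈ -18.750)
Q(R, L) = -5 (Q(R, L) = -1*5 = -5)
1/((Q(M, a) + 778)*(-141)) = 1/((-5 + 778)*(-141)) = -1/141/773 = (1/773)*(-1/141) = -1/108993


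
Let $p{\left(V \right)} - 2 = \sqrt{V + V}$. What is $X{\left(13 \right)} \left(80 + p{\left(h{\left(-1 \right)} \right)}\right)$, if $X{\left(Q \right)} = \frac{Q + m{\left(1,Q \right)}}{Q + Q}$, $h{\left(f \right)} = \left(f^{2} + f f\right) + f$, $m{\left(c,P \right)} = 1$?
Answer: $\frac{574}{13} + \frac{7 \sqrt{2}}{13} \approx 44.915$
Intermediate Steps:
$h{\left(f \right)} = f + 2 f^{2}$ ($h{\left(f \right)} = \left(f^{2} + f^{2}\right) + f = 2 f^{2} + f = f + 2 f^{2}$)
$X{\left(Q \right)} = \frac{1 + Q}{2 Q}$ ($X{\left(Q \right)} = \frac{Q + 1}{Q + Q} = \frac{1 + Q}{2 Q}$)
$p{\left(V \right)} = 2 + \sqrt{2} \sqrt{V}$ ($p{\left(V \right)} = 2 + \sqrt{V + V} = 2 + \sqrt{2 V} = 2 + \sqrt{2} \sqrt{V}$)
$X{\left(13 \right)} \left(80 + p{\left(h{\left(-1 \right)} \right)}\right) = \frac{1 + 13}{2 \cdot 13} \left(80 + \left(2 + \sqrt{2} \sqrt{- (1 + 2 \left(-1\right))}\right)\right) = \frac{1}{2} \cdot \frac{1}{13} \cdot 14 \left(80 + \left(2 + \sqrt{2} \sqrt{- (1 - 2)}\right)\right) = \frac{7 \left(80 + \left(2 + \sqrt{2} \sqrt{\left(-1\right) \left(-1\right)}\right)\right)}{13} = \frac{7 \left(80 + \left(2 + \sqrt{2} \sqrt{1}\right)\right)}{13} = \frac{7 \left(80 + \left(2 + \sqrt{2} \cdot 1\right)\right)}{13} = \frac{7 \left(80 + \left(2 + \sqrt{2}\right)\right)}{13} = \frac{7 \left(82 + \sqrt{2}\right)}{13} = \frac{574}{13} + \frac{7 \sqrt{2}}{13}$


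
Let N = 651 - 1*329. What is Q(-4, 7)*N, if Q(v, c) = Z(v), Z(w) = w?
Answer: -1288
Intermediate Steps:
Q(v, c) = v
N = 322 (N = 651 - 329 = 322)
Q(-4, 7)*N = -4*322 = -1288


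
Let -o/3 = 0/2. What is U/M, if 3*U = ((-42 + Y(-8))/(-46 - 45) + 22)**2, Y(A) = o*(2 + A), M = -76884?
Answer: -21316/9745047 ≈ -0.0021874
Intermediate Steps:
o = 0 (o = -0/2 = -3*0 = 0)
Y(A) = 0 (Y(A) = 0*(2 + A) = 0)
U = 85264/507 (U = ((-42 + 0)/(-46 - 45) + 22)**2/3 = (-42/(-91) + 22)**2/3 = (-42*(-1/91) + 22)**2/3 = (6/13 + 22)**2/3 = (292/13)**2/3 = (1/3)*(85264/169) = 85264/507 ≈ 168.17)
U/M = (85264/507)/(-76884) = (85264/507)*(-1/76884) = -21316/9745047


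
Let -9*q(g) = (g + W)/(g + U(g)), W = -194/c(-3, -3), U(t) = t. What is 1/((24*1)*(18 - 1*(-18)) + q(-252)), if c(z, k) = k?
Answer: 6804/5878375 ≈ 0.0011575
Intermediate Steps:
W = 194/3 (W = -194/(-3) = -194*(-⅓) = 194/3 ≈ 64.667)
q(g) = -(194/3 + g)/(18*g) (q(g) = -(g + 194/3)/(9*(g + g)) = -(194/3 + g)/(9*(2*g)) = -(194/3 + g)*1/(2*g)/9 = -(194/3 + g)/(18*g))
1/((24*1)*(18 - 1*(-18)) + q(-252)) = 1/((24*1)*(18 - 1*(-18)) + (1/54)*(-194 - 3*(-252))/(-252)) = 1/(24*(18 + 18) + (1/54)*(-1/252)*(-194 + 756)) = 1/(24*36 + (1/54)*(-1/252)*562) = 1/(864 - 281/6804) = 1/(5878375/6804) = 6804/5878375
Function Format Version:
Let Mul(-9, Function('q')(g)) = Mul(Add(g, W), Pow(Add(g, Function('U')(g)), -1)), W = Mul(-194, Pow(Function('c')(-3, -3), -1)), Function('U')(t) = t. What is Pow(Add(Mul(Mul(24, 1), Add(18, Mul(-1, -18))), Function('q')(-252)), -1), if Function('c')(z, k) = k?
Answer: Rational(6804, 5878375) ≈ 0.0011575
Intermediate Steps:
W = Rational(194, 3) (W = Mul(-194, Pow(-3, -1)) = Mul(-194, Rational(-1, 3)) = Rational(194, 3) ≈ 64.667)
Function('q')(g) = Mul(Rational(-1, 18), Pow(g, -1), Add(Rational(194, 3), g)) (Function('q')(g) = Mul(Rational(-1, 9), Mul(Add(g, Rational(194, 3)), Pow(Add(g, g), -1))) = Mul(Rational(-1, 9), Mul(Add(Rational(194, 3), g), Pow(Mul(2, g), -1))) = Mul(Rational(-1, 9), Mul(Add(Rational(194, 3), g), Mul(Rational(1, 2), Pow(g, -1)))) = Mul(Rational(-1, 9), Mul(Rational(1, 2), Pow(g, -1), Add(Rational(194, 3), g))) = Mul(Rational(-1, 18), Pow(g, -1), Add(Rational(194, 3), g)))
Pow(Add(Mul(Mul(24, 1), Add(18, Mul(-1, -18))), Function('q')(-252)), -1) = Pow(Add(Mul(Mul(24, 1), Add(18, Mul(-1, -18))), Mul(Rational(1, 54), Pow(-252, -1), Add(-194, Mul(-3, -252)))), -1) = Pow(Add(Mul(24, Add(18, 18)), Mul(Rational(1, 54), Rational(-1, 252), Add(-194, 756))), -1) = Pow(Add(Mul(24, 36), Mul(Rational(1, 54), Rational(-1, 252), 562)), -1) = Pow(Add(864, Rational(-281, 6804)), -1) = Pow(Rational(5878375, 6804), -1) = Rational(6804, 5878375)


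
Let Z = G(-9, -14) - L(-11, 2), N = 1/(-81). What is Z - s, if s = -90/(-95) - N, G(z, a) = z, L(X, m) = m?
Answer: -18406/1539 ≈ -11.960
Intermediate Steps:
N = -1/81 ≈ -0.012346
Z = -11 (Z = -9 - 1*2 = -9 - 2 = -11)
s = 1477/1539 (s = -90/(-95) - 1*(-1/81) = -90*(-1/95) + 1/81 = 18/19 + 1/81 = 1477/1539 ≈ 0.95971)
Z - s = -11 - 1*1477/1539 = -11 - 1477/1539 = -18406/1539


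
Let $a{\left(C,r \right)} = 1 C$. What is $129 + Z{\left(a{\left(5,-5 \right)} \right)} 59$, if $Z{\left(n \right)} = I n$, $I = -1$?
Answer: $-166$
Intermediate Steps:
$a{\left(C,r \right)} = C$
$Z{\left(n \right)} = - n$
$129 + Z{\left(a{\left(5,-5 \right)} \right)} 59 = 129 + \left(-1\right) 5 \cdot 59 = 129 - 295 = -166$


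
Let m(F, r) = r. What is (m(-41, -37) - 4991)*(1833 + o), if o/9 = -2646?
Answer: 110520468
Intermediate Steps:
o = -23814 (o = 9*(-2646) = -23814)
(m(-41, -37) - 4991)*(1833 + o) = (-37 - 4991)*(1833 - 23814) = -5028*(-21981) = 110520468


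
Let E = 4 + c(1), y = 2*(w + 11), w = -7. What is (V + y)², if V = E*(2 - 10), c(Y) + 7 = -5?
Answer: 5184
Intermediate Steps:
c(Y) = -12 (c(Y) = -7 - 5 = -12)
y = 8 (y = 2*(-7 + 11) = 2*4 = 8)
E = -8 (E = 4 - 12 = -8)
V = 64 (V = -8*(2 - 10) = -8*(-8) = 64)
(V + y)² = (64 + 8)² = 72² = 5184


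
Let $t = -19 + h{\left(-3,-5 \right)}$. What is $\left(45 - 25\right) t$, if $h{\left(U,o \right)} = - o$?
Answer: $-280$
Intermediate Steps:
$t = -14$ ($t = -19 - -5 = -19 + 5 = -14$)
$\left(45 - 25\right) t = \left(45 - 25\right) \left(-14\right) = 20 \left(-14\right) = -280$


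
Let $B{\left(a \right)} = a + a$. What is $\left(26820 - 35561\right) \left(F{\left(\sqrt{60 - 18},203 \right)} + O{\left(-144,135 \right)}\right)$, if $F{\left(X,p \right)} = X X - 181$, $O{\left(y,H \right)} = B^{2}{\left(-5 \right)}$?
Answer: $340899$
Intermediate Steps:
$B{\left(a \right)} = 2 a$
$O{\left(y,H \right)} = 100$ ($O{\left(y,H \right)} = \left(2 \left(-5\right)\right)^{2} = \left(-10\right)^{2} = 100$)
$F{\left(X,p \right)} = -181 + X^{2}$ ($F{\left(X,p \right)} = X^{2} - 181 = -181 + X^{2}$)
$\left(26820 - 35561\right) \left(F{\left(\sqrt{60 - 18},203 \right)} + O{\left(-144,135 \right)}\right) = \left(26820 - 35561\right) \left(\left(-181 + \left(\sqrt{60 - 18}\right)^{2}\right) + 100\right) = - 8741 \left(\left(-181 + \left(\sqrt{42}\right)^{2}\right) + 100\right) = - 8741 \left(\left(-181 + 42\right) + 100\right) = - 8741 \left(-139 + 100\right) = \left(-8741\right) \left(-39\right) = 340899$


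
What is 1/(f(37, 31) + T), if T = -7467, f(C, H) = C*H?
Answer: -1/6320 ≈ -0.00015823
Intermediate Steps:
1/(f(37, 31) + T) = 1/(37*31 - 7467) = 1/(1147 - 7467) = 1/(-6320) = -1/6320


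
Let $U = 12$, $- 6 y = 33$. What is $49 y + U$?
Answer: $- \frac{515}{2} \approx -257.5$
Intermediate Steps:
$y = - \frac{11}{2}$ ($y = \left(- \frac{1}{6}\right) 33 = - \frac{11}{2} \approx -5.5$)
$49 y + U = 49 \left(- \frac{11}{2}\right) + 12 = - \frac{539}{2} + 12 = - \frac{515}{2}$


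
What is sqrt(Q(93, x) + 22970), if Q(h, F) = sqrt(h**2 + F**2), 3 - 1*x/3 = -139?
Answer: sqrt(22970 + 195*sqrt(5)) ≈ 152.99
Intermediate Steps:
x = 426 (x = 9 - 3*(-139) = 9 + 417 = 426)
Q(h, F) = sqrt(F**2 + h**2)
sqrt(Q(93, x) + 22970) = sqrt(sqrt(426**2 + 93**2) + 22970) = sqrt(sqrt(181476 + 8649) + 22970) = sqrt(sqrt(190125) + 22970) = sqrt(195*sqrt(5) + 22970) = sqrt(22970 + 195*sqrt(5))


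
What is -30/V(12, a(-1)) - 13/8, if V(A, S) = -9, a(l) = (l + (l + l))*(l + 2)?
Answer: 41/24 ≈ 1.7083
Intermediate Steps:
a(l) = 3*l*(2 + l) (a(l) = (l + 2*l)*(2 + l) = (3*l)*(2 + l) = 3*l*(2 + l))
-30/V(12, a(-1)) - 13/8 = -30/(-9) - 13/8 = -30*(-1/9) - 13*1/8 = 10/3 - 13/8 = 41/24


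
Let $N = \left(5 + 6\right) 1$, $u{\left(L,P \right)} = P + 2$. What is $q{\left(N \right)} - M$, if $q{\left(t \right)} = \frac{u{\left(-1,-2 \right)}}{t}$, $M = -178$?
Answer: $178$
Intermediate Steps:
$u{\left(L,P \right)} = 2 + P$
$N = 11$ ($N = 11 \cdot 1 = 11$)
$q{\left(t \right)} = 0$ ($q{\left(t \right)} = \frac{2 - 2}{t} = \frac{0}{t} = 0$)
$q{\left(N \right)} - M = 0 - -178 = 0 + 178 = 178$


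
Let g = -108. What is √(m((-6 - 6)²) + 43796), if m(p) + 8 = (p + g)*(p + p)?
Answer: 2*√13539 ≈ 232.71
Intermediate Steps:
m(p) = -8 + 2*p*(-108 + p) (m(p) = -8 + (p - 108)*(p + p) = -8 + (-108 + p)*(2*p) = -8 + 2*p*(-108 + p))
√(m((-6 - 6)²) + 43796) = √((-8 - 216*(-6 - 6)² + 2*((-6 - 6)²)²) + 43796) = √((-8 - 216*(-12)² + 2*((-12)²)²) + 43796) = √((-8 - 216*144 + 2*144²) + 43796) = √((-8 - 31104 + 2*20736) + 43796) = √((-8 - 31104 + 41472) + 43796) = √(10360 + 43796) = √54156 = 2*√13539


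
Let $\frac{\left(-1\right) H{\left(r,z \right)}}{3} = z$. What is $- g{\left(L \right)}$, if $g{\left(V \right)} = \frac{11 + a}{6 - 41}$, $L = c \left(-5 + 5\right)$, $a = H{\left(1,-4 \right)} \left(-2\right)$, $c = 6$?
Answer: $- \frac{13}{35} \approx -0.37143$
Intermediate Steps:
$H{\left(r,z \right)} = - 3 z$
$a = -24$ ($a = \left(-3\right) \left(-4\right) \left(-2\right) = 12 \left(-2\right) = -24$)
$L = 0$ ($L = 6 \left(-5 + 5\right) = 6 \cdot 0 = 0$)
$g{\left(V \right)} = \frac{13}{35}$ ($g{\left(V \right)} = \frac{11 - 24}{6 - 41} = - \frac{13}{-35} = \left(-13\right) \left(- \frac{1}{35}\right) = \frac{13}{35}$)
$- g{\left(L \right)} = \left(-1\right) \frac{13}{35} = - \frac{13}{35}$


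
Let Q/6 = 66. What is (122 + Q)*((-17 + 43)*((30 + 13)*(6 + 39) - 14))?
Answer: 25872028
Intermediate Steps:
Q = 396 (Q = 6*66 = 396)
(122 + Q)*((-17 + 43)*((30 + 13)*(6 + 39) - 14)) = (122 + 396)*((-17 + 43)*((30 + 13)*(6 + 39) - 14)) = 518*(26*(43*45 - 14)) = 518*(26*(1935 - 14)) = 518*(26*1921) = 518*49946 = 25872028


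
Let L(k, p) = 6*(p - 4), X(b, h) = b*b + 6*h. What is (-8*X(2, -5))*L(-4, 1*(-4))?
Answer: -9984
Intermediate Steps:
X(b, h) = b**2 + 6*h
L(k, p) = -24 + 6*p (L(k, p) = 6*(-4 + p) = -24 + 6*p)
(-8*X(2, -5))*L(-4, 1*(-4)) = (-8*(2**2 + 6*(-5)))*(-24 + 6*(1*(-4))) = (-8*(4 - 30))*(-24 + 6*(-4)) = (-8*(-26))*(-24 - 24) = 208*(-48) = -9984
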